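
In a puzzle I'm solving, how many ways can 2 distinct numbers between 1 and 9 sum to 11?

2 distinct digits from 1–9 sum between 3 and 17.
Enumerating: {2,9}, {3,8}, {4,7}, {5,6}.

4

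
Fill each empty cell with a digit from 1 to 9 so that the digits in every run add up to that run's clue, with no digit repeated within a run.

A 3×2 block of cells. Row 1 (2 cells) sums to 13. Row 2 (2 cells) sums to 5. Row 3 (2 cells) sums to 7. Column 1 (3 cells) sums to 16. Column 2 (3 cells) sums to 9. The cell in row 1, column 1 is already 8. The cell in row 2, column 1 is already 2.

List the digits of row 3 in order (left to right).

6 1

(1,2) = 13 − 8 = 5 completes the 13 across.
(2,2) = 5 − 2 = 3 completes the 5 across.
(3,1) = 16 − 10 = 6 completes the 16 down.
(3,2) = 7 − 6 = 1 completes the 7 across.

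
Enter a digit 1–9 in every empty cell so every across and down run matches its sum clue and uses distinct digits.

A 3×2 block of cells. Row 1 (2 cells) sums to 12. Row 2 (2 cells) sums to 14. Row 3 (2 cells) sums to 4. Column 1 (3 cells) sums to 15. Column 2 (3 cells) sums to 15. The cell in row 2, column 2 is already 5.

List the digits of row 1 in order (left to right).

5 7

4 in 2 cells must be {1,3}.
(2,1) = 14 − 5 = 9 completes the 14 across.
Given what's placed, (3,1) must be 1 to fit the 4 across and 15 down.
(3,2) = 4 − 1 = 3 completes the 4 across.
(1,1) = 15 − 10 = 5 completes the 15 down.
(1,2) = 12 − 5 = 7 completes the 12 across.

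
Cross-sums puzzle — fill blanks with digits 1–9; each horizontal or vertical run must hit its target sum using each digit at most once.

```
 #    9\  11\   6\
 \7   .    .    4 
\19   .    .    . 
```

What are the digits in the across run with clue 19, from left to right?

7 in 3 cells must be {1,2,4}.
R1C2 = 2: the only remaining digit allowed by both the 7 across and the 11 down.
R2C2 = 11 − 2 = 9 completes the 11 down.
R2C3 = 6 − 4 = 2 completes the 6 down.
R1C1 = 7 − 6 = 1 completes the 7 across.
R2C1 = 19 − 11 = 8 completes the 19 across.

8 9 2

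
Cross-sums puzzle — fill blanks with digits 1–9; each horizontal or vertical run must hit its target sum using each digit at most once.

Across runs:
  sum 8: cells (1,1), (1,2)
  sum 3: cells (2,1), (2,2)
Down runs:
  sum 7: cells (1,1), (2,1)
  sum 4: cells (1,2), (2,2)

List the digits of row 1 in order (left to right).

3 in 2 cells must be {1,2}; 4 in 2 cells must be {1,3}.
The 3 across and the 4 down share only 1, so (2,2) = 1.
(1,2) = 4 − 1 = 3 completes the 4 down.
(2,1) = 3 − 1 = 2 completes the 3 across.
(1,1) = 8 − 3 = 5 completes the 8 across.

5 3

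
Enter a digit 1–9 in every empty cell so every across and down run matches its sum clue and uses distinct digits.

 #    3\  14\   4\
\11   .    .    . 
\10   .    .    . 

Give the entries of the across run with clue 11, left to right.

2 8 1

3 in 2 cells must be {1,2}; 4 in 2 cells must be {1,3}.
Nothing is forced directly, so branch on R2C2, whose candidates are 5 or 6. If R2C2 = 5: then R1C2 would have to be in {1,2,3,4,5,6,7,8} for the 11 across but in {9} for the 14 down — contradiction. So R2C2 = 6.
R1C2 = 14 − 6 = 8 completes the 14 down.
Given what's placed, R1C3 must be 1 to fit the 11 across and 4 down.
R2C1 = 1: the only remaining digit allowed by both the 10 across and the 3 down.
R2C3 = 10 − 7 = 3 completes the 10 across.
R1C1 = 11 − 9 = 2 completes the 11 across.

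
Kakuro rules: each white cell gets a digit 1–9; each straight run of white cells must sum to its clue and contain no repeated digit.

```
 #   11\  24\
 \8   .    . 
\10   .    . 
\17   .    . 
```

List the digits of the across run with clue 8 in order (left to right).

1, 7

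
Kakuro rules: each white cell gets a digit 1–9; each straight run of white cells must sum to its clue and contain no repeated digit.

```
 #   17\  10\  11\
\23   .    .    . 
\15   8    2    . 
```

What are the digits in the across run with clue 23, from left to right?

9 8 6

23 in 3 cells must be {6,8,9}; 17 in 2 cells must be {8,9}.
R1C1 = 17 − 8 = 9 completes the 17 down.
R1C2 = 10 − 2 = 8 completes the 10 down.
R1C3 = 23 − 17 = 6 completes the 23 across.
R2C3 = 15 − 10 = 5 completes the 15 across.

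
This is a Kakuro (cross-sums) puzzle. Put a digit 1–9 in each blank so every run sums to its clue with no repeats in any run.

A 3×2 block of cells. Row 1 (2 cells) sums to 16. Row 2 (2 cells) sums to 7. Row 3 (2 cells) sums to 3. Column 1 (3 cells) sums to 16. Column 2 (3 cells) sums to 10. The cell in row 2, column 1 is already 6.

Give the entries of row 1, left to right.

9, 7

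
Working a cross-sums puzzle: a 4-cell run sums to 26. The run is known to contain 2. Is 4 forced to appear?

No

The only way to make 26 from 4 distinct digits under that restriction is {2,7,8,9}, which does not contain 4.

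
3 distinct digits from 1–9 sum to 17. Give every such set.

{1,7,9}; {2,6,9}; {2,7,8}; {3,5,9}; {3,6,8}; {4,5,8}; {4,6,7}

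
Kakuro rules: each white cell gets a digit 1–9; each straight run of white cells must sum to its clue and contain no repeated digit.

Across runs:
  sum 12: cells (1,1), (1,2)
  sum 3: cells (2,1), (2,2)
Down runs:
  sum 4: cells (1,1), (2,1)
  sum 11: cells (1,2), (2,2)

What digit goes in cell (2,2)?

3 in 2 cells must be {1,2}; 4 in 2 cells must be {1,3}.
The 12 across and the 4 down share only 3, so (1,1) = 3.
(1,2) = 12 − 3 = 9 completes the 12 across.
(2,1) = 4 − 3 = 1 completes the 4 down.
(2,2) = 3 − 1 = 2 completes the 3 across.

2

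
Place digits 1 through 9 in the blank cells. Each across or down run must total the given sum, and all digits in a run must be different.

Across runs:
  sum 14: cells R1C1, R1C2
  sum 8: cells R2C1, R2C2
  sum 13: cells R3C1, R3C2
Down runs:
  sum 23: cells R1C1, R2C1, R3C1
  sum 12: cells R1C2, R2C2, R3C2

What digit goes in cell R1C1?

8

23 in 3 cells must be {6,8,9}.
The 8 across and the 23 down share only 6, so R2C1 = 6.
R2C2 = 8 − 6 = 2 completes the 8 across.
Nothing is forced directly, so branch on R1C1, whose candidates are 8 or 9. If R1C1 = 9: then R1C2 would have to be in {5} for the 14 across but in {1,3,4,6,7,9} for the 12 down — contradiction. So R1C1 = 8.
R1C2 = 14 − 8 = 6 completes the 14 across.
R3C1 = 23 − 14 = 9 completes the 23 down.
R3C2 = 13 − 9 = 4 completes the 13 across.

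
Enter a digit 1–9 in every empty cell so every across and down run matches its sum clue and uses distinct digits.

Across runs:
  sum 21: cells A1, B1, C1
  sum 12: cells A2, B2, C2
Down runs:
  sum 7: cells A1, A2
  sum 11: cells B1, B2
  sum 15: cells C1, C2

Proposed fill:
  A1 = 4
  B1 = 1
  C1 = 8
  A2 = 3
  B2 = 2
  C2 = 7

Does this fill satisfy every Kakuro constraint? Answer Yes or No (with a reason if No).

No — the down run B1–B2 sums to 3, not 11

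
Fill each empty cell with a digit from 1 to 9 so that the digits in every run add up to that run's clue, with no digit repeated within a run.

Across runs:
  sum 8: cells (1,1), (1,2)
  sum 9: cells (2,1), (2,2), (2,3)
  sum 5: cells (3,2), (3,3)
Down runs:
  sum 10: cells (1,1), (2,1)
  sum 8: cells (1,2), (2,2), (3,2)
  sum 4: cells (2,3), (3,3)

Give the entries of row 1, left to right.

7 1

4 in 2 cells must be {1,3}.
Nothing is forced directly, so branch on (2,3), whose candidates are 1 or 3. If (2,3) = 3: that forces (3,3) = 1, (3,2) = 4, (2,2) = 1, (1,2) = 3, after which (2,1) would have to be in {5} for the 9 across but in {1,2,3,4,6,7,8,9} for the 10 down — contradiction. So (2,3) = 1.
(3,3) = 4 − 1 = 3 completes the 4 down.
(3,2) = 5 − 3 = 2 completes the 5 across.
(2,2) = 5: the only remaining digit allowed by both the 9 across and the 8 down.
(1,2) = 8 − 7 = 1 completes the 8 down.
(2,1) = 9 − 6 = 3 completes the 9 across.
(1,1) = 8 − 1 = 7 completes the 8 across.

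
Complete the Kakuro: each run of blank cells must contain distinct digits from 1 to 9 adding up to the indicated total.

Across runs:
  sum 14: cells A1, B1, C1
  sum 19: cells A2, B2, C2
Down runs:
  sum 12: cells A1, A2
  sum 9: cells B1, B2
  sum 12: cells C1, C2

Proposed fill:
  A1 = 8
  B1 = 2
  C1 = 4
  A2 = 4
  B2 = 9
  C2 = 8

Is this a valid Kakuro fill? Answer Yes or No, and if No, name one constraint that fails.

No — the across run A2–C2 sums to 21, not 19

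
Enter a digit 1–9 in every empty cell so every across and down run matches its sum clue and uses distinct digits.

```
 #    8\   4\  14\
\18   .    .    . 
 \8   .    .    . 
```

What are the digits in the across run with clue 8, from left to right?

2 1 5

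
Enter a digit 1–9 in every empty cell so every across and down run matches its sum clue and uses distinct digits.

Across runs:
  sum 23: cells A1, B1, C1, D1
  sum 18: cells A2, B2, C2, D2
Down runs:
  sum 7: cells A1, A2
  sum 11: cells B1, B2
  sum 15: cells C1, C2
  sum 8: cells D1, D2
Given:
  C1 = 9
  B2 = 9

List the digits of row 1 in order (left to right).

5, 2, 9, 7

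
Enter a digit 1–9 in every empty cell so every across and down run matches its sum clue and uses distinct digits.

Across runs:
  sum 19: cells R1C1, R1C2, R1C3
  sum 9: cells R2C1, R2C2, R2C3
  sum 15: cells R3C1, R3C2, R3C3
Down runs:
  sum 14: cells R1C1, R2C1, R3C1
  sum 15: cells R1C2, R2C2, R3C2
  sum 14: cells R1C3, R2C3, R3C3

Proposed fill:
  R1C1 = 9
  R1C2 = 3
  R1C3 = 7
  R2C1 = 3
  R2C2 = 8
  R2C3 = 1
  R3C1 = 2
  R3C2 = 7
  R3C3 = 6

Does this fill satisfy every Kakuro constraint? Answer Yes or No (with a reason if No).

No — the across run R2C1–R2C3 sums to 12, not 9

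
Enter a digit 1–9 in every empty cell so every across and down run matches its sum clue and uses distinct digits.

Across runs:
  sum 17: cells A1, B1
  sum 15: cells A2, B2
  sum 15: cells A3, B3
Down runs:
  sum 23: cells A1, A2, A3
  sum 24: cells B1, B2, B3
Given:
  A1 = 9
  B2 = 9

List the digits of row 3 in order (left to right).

8, 7

17 in 2 cells must be {8,9}; 23 in 3 cells must be {6,8,9}; 24 in 3 cells must be {7,8,9}.
B1 = 17 − 9 = 8 completes the 17 across.
A2 = 15 − 9 = 6 completes the 15 across.
A3 = 23 − 15 = 8 completes the 23 down.
B3 = 15 − 8 = 7 completes the 15 across.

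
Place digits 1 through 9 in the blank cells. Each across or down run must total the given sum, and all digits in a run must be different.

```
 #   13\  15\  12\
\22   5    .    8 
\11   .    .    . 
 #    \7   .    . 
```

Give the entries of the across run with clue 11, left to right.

R1C2 = 22 − 13 = 9 completes the 22 across.
R2C1 = 13 − 5 = 8 completes the 13 down.
Given what's placed, R2C3 must be 1 to fit the 11 across and 12 down.
R3C3 = 12 − 9 = 3 completes the 12 down.
R2C2 = 11 − 9 = 2 completes the 11 across.
R3C2 = 7 − 3 = 4 completes the 7 across.

8 2 1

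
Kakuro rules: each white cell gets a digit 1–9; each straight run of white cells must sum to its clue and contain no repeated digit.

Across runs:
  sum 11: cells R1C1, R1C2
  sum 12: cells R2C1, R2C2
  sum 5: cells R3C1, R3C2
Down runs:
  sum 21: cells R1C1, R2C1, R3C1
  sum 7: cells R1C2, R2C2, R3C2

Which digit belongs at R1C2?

2

7 in 3 cells must be {1,2,4}.
The 12 across and the 7 down share only 4, so R2C2 = 4.
The 5 across and the 21 down share only 4, so R3C1 = 4.
R3C2 = 5 − 4 = 1 completes the 5 across.
R1C2 = 7 − 5 = 2 completes the 7 down.
R2C1 = 12 − 4 = 8 completes the 12 across.
R1C1 = 11 − 2 = 9 completes the 11 across.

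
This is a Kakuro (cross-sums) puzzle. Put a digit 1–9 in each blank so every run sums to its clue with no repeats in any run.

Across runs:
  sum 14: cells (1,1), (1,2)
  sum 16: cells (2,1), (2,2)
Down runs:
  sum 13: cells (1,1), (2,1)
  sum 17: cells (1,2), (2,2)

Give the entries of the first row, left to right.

6 8

16 in 2 cells must be {7,9}; 17 in 2 cells must be {8,9}.
The 16 across and the 17 down share only 9, so (2,2) = 9.
(1,2) = 17 − 9 = 8 completes the 17 down.
(2,1) = 16 − 9 = 7 completes the 16 across.
(1,1) = 14 − 8 = 6 completes the 14 across.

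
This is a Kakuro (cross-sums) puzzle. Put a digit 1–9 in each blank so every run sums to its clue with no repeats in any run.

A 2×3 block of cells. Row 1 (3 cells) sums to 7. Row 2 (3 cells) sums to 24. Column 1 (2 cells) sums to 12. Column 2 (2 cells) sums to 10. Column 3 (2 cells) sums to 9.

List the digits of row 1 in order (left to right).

7 in 3 cells must be {1,2,4}; 24 in 3 cells must be {7,8,9}.
The 7 across and the 12 down share only 4, so (1,1) = 4.
(2,1) = 12 − 4 = 8 completes the 12 down.
Given what's placed, (2,3) must be 7 to fit the 24 across and 9 down.
(1,3) = 9 − 7 = 2 completes the 9 down.
(2,2) = 24 − 15 = 9 completes the 24 across.
(1,2) = 7 − 6 = 1 completes the 7 across.

4, 1, 2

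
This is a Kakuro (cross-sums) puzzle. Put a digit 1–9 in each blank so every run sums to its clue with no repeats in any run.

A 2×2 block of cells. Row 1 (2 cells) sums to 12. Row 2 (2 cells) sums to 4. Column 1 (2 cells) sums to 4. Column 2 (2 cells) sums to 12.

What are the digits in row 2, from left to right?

1 3

4 in 2 cells must be {1,3}.
The 12 across and the 4 down share only 3, so (1,1) = 3.
(1,2) = 12 − 3 = 9 completes the 12 across.
(2,1) = 4 − 3 = 1 completes the 4 down.
(2,2) = 4 − 1 = 3 completes the 4 across.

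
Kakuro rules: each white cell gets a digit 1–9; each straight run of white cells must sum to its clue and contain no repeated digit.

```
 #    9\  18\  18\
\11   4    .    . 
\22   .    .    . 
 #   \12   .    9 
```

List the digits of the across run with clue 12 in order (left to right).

3 9

R2C1 = 9 − 4 = 5 completes the 9 down.
Given what's placed, R2C3 must be 8 to fit the 22 across and 18 down.
R3C2 = 12 − 9 = 3 completes the 12 across.
Given what's placed, R1C2 must be 6 to fit the 11 across and 18 down.
R1C3 = 11 − 10 = 1 completes the 11 across.
R2C2 = 22 − 13 = 9 completes the 22 across.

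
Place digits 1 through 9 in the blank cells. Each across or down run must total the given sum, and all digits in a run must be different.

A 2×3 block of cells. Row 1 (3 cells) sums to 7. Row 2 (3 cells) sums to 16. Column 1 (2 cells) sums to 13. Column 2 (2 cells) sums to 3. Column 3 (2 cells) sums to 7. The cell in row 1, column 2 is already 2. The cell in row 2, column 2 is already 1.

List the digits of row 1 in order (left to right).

7 in 3 cells must be {1,2,4}; 3 in 2 cells must be {1,2}.
(1,1) = 4: the only remaining digit allowed by both the 7 across and the 13 down.
(1,3) = 7 − 6 = 1 completes the 7 across.
(2,1) = 13 − 4 = 9 completes the 13 down.
(2,3) = 16 − 10 = 6 completes the 16 across.

4 2 1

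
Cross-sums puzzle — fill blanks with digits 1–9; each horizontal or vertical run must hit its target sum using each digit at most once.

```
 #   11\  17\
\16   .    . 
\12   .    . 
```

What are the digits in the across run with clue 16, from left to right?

7, 9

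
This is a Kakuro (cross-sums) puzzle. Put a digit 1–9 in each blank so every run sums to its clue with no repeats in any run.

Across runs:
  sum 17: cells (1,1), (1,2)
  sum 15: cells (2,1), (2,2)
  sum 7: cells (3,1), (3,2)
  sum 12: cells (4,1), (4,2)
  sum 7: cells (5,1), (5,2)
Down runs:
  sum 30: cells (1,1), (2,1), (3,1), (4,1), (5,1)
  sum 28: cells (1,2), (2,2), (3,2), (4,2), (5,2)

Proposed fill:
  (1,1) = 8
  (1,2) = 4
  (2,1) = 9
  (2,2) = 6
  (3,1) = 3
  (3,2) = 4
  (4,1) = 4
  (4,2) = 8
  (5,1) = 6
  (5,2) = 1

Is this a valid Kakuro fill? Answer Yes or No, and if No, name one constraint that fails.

No — the down run (1,2)–(5,2) sums to 23, not 28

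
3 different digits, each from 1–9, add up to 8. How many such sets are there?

2

3 distinct digits from 1–9 sum between 6 and 24.
Enumerating: {1,2,5}, {1,3,4}.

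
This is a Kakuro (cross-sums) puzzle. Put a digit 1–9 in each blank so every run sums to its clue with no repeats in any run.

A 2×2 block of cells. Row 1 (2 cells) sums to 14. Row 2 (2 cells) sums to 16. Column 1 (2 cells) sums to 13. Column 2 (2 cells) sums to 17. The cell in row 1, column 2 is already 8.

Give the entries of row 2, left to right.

7, 9

16 in 2 cells must be {7,9}; 17 in 2 cells must be {8,9}.
(1,1) = 14 − 8 = 6 completes the 14 across.
(2,1) = 13 − 6 = 7 completes the 13 down.
(2,2) = 16 − 7 = 9 completes the 16 across.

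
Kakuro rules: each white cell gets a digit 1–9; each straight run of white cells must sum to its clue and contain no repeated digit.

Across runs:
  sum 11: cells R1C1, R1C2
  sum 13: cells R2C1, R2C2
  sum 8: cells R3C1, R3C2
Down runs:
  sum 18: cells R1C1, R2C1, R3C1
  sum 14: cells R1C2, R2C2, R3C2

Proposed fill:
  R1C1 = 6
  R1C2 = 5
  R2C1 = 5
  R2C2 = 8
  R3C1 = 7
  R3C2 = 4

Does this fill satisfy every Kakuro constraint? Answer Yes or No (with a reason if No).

No — the down run R1C2–R3C2 sums to 17, not 14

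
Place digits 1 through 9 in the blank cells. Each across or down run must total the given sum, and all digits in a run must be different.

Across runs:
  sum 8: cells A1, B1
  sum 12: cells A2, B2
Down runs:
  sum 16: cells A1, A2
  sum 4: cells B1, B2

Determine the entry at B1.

1

16 in 2 cells must be {7,9}; 4 in 2 cells must be {1,3}.
The 8 across and the 16 down share only 7, so A1 = 7.
B1 = 8 − 7 = 1 completes the 8 across.
A2 = 16 − 7 = 9 completes the 16 down.
B2 = 12 − 9 = 3 completes the 12 across.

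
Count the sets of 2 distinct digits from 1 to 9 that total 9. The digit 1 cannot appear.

3

2 distinct digits from 1–9 sum between 3 and 17.
Dropping sets that contain 1.
Enumerating: {2,7}, {3,6}, {4,5}.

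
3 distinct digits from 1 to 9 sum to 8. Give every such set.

{1,2,5}; {1,3,4}

3 distinct digits from 1–9 sum between 6 and 24.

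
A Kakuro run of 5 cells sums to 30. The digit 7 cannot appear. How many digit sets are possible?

2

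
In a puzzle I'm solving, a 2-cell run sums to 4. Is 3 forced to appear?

Yes

The only way to make 4 from 2 distinct digits is {1,3}, which contains 3.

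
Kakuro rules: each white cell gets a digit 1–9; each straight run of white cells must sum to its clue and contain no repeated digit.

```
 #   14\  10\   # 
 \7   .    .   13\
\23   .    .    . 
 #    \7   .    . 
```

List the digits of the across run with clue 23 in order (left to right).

8, 6, 9

23 in 3 cells must be {6,8,9}.
The 23 across and the 10 down share only 6, so R2C2 = 6.
No cell is forced outright now. R1C1 can only be 5 or 6 (the digits allowed by both its 7 across and its 14 down). If R1C1 = 5: then R1C2 would have to be in {2} for the 7 across but in {1,3} for the 10 down — contradiction. So R1C1 = 6.
R1C2 = 7 − 6 = 1 completes the 7 across.
R2C1 = 14 − 6 = 8 completes the 14 down.
R2C3 = 23 − 14 = 9 completes the 23 across.
R3C2 = 10 − 7 = 3 completes the 10 down.
R3C3 = 7 − 3 = 4 completes the 7 across.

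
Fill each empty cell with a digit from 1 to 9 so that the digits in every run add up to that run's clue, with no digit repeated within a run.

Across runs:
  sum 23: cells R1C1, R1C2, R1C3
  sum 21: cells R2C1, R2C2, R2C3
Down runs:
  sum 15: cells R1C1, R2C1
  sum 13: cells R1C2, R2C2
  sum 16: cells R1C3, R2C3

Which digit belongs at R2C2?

5

23 in 3 cells must be {6,8,9}; 16 in 2 cells must be {7,9}.
The 23 across and the 16 down share only 9, so R1C3 = 9.
R2C3 = 16 − 9 = 7 completes the 16 down.
Nothing is forced directly, so branch on R1C1, whose candidates are 6 or 8. If R1C1 = 8: that forces R1C2 = 6, after which R2C1 would have to be in {5,6,8,9} for the 21 across but in {7} for the 15 down — contradiction. So R1C1 = 6.
R1C2 = 23 − 15 = 8 completes the 23 across.
R2C1 = 15 − 6 = 9 completes the 15 down.
R2C2 = 21 − 16 = 5 completes the 21 across.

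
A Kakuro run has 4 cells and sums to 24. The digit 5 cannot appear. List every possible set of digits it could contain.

{1,6,8,9}; {2,6,7,9}; {3,4,8,9}; {3,6,7,8}

4 distinct digits from 1–9 sum between 10 and 30.
Dropping sets that contain 5.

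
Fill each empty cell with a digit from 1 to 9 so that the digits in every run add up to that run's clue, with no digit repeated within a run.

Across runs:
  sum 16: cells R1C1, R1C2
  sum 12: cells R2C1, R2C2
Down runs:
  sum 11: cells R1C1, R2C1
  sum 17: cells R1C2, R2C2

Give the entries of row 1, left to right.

7 9

16 in 2 cells must be {7,9}; 17 in 2 cells must be {8,9}.
The 16 across and the 17 down share only 9, so R1C2 = 9.
R2C2 = 17 − 9 = 8 completes the 17 down.
R1C1 = 16 − 9 = 7 completes the 16 across.
R2C1 = 12 − 8 = 4 completes the 12 across.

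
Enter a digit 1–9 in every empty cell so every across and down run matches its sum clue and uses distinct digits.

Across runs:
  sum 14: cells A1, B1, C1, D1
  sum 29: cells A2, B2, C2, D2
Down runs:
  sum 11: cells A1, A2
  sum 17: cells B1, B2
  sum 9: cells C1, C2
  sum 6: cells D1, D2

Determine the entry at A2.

8

29 in 4 cells must be {5,7,8,9}; 17 in 2 cells must be {8,9}.
Only 8 fits B1 under both its across sum 14 and down sum 17.
B2 = 17 − 8 = 9 completes the 17 down.
Given what's placed, D2 must be 5 to fit the 29 across and 6 down.
D1 = 6 − 5 = 1 completes the 6 down.
No cell is forced outright now. A2 can only be 7 or 8 (the digits allowed by both its 29 across and its 11 down). If A2 = 7: then A1 would have to be in {2,3} for the 14 across but in {4} for the 11 down — contradiction. So A2 = 8.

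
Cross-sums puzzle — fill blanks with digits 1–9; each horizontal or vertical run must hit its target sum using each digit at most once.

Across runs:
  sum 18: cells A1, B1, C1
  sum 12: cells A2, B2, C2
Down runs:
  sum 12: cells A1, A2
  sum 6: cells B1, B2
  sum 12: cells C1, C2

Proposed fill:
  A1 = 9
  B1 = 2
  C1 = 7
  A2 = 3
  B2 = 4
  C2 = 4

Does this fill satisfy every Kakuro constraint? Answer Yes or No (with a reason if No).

No — the across run A2–C2 sums to 11, not 12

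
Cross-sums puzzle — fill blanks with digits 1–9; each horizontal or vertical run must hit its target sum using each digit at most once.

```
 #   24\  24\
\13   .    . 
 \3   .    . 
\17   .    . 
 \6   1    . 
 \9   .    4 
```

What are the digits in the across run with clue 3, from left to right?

3 in 2 cells must be {1,2}; 17 in 2 cells must be {8,9}.
R2C1 = 2: the only remaining digit allowed by both the 3 across and the 24 down.
R2C2 = 3 − 2 = 1 completes the 3 across.

2 1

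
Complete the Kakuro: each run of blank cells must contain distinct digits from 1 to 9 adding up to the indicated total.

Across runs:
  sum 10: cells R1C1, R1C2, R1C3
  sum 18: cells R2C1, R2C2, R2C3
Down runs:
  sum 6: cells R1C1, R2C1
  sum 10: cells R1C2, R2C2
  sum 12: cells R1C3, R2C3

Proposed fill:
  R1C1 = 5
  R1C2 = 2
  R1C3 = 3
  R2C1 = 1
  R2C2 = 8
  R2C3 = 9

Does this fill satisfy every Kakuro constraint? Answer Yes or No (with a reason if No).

Yes

Across: 5+2+3=10; 1+8+9=18. Down: 5+1=6; 2+8=10; 3+9=12. No digit repeats within any run.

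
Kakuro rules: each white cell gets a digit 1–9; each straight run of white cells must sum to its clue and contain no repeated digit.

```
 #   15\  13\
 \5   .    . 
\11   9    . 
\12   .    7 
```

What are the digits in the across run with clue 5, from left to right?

R2C2 = 11 − 9 = 2 completes the 11 across.
R3C1 = 12 − 7 = 5 completes the 12 across.
R1C1 = 15 − 14 = 1 completes the 15 down.
R1C2 = 5 − 1 = 4 completes the 5 across.

1 4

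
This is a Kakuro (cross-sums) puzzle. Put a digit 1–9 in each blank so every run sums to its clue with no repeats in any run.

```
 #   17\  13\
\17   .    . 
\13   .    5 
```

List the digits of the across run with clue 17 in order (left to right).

9 8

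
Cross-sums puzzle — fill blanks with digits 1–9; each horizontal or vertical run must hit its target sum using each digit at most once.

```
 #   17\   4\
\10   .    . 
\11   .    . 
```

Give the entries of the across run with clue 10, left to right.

9 1

17 in 2 cells must be {8,9}; 4 in 2 cells must be {1,3}.
The 11 across and the 4 down share only 3, so R2C2 = 3.
R1C2 = 4 − 3 = 1 completes the 4 down.
R2C1 = 11 − 3 = 8 completes the 11 across.
R1C1 = 10 − 1 = 9 completes the 10 across.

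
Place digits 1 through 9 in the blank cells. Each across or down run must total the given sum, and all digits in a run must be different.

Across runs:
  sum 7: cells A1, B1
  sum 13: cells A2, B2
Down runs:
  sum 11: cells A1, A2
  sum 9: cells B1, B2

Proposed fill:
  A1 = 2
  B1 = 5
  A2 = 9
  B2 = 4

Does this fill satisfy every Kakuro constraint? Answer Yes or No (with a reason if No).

Across: 2+5=7; 9+4=13. Down: 2+9=11; 5+4=9. No digit repeats within any run.

Yes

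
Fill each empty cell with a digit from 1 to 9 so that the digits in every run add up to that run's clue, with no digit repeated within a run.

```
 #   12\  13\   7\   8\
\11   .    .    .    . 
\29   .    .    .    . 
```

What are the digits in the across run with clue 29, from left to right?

9 8 5 7

11 in 4 cells must be {1,2,3,5}; 29 in 4 cells must be {5,7,8,9}.
Only 5 fits R1C2 under both its across sum 11 and down sum 13.
R2C2 = 13 − 5 = 8 completes the 13 down.
Given what's placed, R2C3 must be 5 to fit the 29 across and 7 down.
R2C4 = 7: the only remaining digit allowed by both the 29 across and the 8 down.
Given what's placed, R1C1 must be 3 to fit the 11 across and 12 down.
R1C3 = 7 − 5 = 2 completes the 7 down.
R1C4 = 11 − 10 = 1 completes the 11 across.
R2C1 = 29 − 20 = 9 completes the 29 across.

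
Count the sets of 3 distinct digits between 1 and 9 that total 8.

2

3 distinct digits from 1–9 sum between 6 and 24.
Enumerating: {1,2,5}, {1,3,4}.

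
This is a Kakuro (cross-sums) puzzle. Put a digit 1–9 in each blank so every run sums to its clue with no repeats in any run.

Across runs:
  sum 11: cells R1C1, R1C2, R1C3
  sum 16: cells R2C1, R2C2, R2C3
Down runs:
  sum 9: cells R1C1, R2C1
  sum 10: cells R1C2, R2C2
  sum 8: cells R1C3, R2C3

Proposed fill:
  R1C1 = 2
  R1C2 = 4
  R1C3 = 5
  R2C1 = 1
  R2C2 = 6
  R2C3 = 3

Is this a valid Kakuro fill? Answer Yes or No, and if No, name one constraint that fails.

No — the across run R2C1–R2C3 sums to 10, not 16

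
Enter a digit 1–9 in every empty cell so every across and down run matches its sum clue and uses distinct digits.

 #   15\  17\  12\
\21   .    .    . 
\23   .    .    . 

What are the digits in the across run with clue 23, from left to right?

23 in 3 cells must be {6,8,9}; 17 in 2 cells must be {8,9}.
Nothing is forced directly, so branch on R2C3, whose candidates are 8 or 9. If R2C3 = 9: then R1C3 would have to be in {4,5,6,7,8,9} for the 21 across but in {3} for the 12 down — contradiction. So R2C3 = 8.
R1C3 = 12 − 8 = 4 completes the 12 down.
Given what's placed, R2C2 must be 9 to fit the 23 across and 17 down.
R1C2 = 17 − 9 = 8 completes the 17 down.
R2C1 = 23 − 17 = 6 completes the 23 across.
R1C1 = 21 − 12 = 9 completes the 21 across.

6, 9, 8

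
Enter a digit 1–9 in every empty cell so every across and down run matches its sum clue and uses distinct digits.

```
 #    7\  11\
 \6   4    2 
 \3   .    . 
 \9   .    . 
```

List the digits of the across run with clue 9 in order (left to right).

1 8

3 in 2 cells must be {1,2}; 7 in 3 cells must be {1,2,4}.
R2C2 = 1: the only remaining digit allowed by both the 3 across and the 11 down.
R3C2 = 11 − 3 = 8 completes the 11 down.
R2C1 = 3 − 1 = 2 completes the 3 across.
R3C1 = 9 − 8 = 1 completes the 9 across.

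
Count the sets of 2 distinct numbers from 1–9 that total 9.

2 distinct digits from 1–9 sum between 3 and 17.
Enumerating: {1,8}, {2,7}, {3,6}, {4,5}.

4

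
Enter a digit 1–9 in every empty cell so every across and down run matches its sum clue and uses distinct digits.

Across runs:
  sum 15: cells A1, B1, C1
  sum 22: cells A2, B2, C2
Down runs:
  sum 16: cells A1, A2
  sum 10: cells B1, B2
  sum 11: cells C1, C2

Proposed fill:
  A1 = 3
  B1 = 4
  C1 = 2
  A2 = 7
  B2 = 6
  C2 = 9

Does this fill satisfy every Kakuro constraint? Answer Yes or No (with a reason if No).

No — the across run A1–C1 sums to 9, not 15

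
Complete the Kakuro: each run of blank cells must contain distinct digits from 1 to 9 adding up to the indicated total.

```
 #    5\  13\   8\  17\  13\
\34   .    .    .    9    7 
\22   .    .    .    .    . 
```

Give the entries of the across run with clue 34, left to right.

34 in 5 cells must be {4,6,7,8,9}; 17 in 2 cells must be {8,9}.
Given what's placed, R1C1 must be 4 to fit the 34 across and 5 down.
Given what's placed, R1C3 must be 6 to fit the 34 across and 8 down.
R2C1 = 5 − 4 = 1 completes the 5 down.
R2C3 = 8 − 6 = 2 completes the 8 down.
R2C4 = 17 − 9 = 8 completes the 17 down.
R2C5 = 13 − 7 = 6 completes the 13 down.
R1C2 = 34 − 26 = 8 completes the 34 across.

4 8 6 9 7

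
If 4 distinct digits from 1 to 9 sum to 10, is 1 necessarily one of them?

Yes

The only way to make 10 from 4 distinct digits is {1,2,3,4}, which contains 1.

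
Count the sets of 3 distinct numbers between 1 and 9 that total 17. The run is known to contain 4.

2

3 distinct digits from 1–9 sum between 6 and 24.
Keeping only sets containing 4.
Enumerating: {4,5,8}, {4,6,7}.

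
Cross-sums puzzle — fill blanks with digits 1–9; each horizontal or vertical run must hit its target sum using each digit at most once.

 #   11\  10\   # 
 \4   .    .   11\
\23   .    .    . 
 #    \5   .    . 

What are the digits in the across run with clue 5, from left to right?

3, 2

4 in 2 cells must be {1,3}; 23 in 3 cells must be {6,8,9}.
The 4 across and the 11 down share only 3, so R1C1 = 3.
R1C2 = 4 − 3 = 1 completes the 4 across.
R2C1 = 11 − 3 = 8 completes the 11 down.
R2C2 = 6: the only remaining digit allowed by both the 23 across and the 10 down.
R2C3 = 23 − 14 = 9 completes the 23 across.
R3C2 = 10 − 7 = 3 completes the 10 down.
R3C3 = 5 − 3 = 2 completes the 5 across.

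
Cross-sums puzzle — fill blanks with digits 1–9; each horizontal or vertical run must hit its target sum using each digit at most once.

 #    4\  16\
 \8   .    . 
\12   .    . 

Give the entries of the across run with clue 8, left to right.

4 in 2 cells must be {1,3}; 16 in 2 cells must be {7,9}.
The 8 across and the 16 down share only 7, so R1C2 = 7.
The 12 across and the 4 down share only 3, so R2C1 = 3.
R2C2 = 12 − 3 = 9 completes the 12 across.
R1C1 = 8 − 7 = 1 completes the 8 across.

1, 7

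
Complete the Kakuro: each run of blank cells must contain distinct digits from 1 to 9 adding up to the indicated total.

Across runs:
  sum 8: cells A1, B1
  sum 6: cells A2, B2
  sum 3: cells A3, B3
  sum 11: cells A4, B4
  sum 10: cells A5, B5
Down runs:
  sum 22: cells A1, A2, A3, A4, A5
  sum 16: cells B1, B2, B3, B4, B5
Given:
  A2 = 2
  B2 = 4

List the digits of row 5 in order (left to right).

3 in 2 cells must be {1,2}; 16 in 5 cells must be {1,2,3,4,6}.
A3 = 1: the only remaining digit allowed by both the 3 across and the 22 down.
B3 = 3 − 1 = 2 completes the 3 across.
No cell is forced outright now. B4 can only be 3 or 6 (the digits allowed by both its 11 across and its 16 down). If B4 = 6: that forces A4 = 5, A1 = 6, after which B1 would have to be in {2} for the 8 across but in {1,3} for the 16 down — contradiction. So B4 = 3.
A4 = 11 − 3 = 8 completes the 11 across.
Nothing is forced directly, so branch on B1, whose candidates are 1 or 6. If B1 = 6: then A1 would have to be in {2} for the 8 across but in {4,5,6,7} for the 22 down — contradiction. So B1 = 1.
A1 = 8 − 1 = 7 completes the 8 across.
A5 = 22 − 18 = 4 completes the 22 down.
B5 = 10 − 4 = 6 completes the 10 across.

4, 6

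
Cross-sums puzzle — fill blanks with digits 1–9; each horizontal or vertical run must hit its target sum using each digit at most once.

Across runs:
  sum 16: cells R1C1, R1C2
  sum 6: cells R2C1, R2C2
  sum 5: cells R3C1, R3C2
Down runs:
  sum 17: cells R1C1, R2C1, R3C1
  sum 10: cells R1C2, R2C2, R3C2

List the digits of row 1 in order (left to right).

9 7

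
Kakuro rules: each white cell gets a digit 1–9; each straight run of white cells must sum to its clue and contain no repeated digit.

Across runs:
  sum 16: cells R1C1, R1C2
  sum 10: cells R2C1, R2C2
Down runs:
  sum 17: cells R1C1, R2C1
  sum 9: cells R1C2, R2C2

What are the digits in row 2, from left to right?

16 in 2 cells must be {7,9}; 17 in 2 cells must be {8,9}.
The 16 across and the 17 down share only 9, so R1C1 = 9.
R1C2 = 16 − 9 = 7 completes the 16 across.
R2C1 = 17 − 9 = 8 completes the 17 down.
R2C2 = 10 − 8 = 2 completes the 10 across.

8, 2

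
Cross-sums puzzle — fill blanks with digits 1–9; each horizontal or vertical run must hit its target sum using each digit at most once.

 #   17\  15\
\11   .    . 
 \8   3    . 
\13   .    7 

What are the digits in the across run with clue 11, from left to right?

R2C2 = 8 − 3 = 5 completes the 8 across.
R3C1 = 13 − 7 = 6 completes the 13 across.
R1C1 = 17 − 9 = 8 completes the 17 down.
R1C2 = 11 − 8 = 3 completes the 11 across.

8 3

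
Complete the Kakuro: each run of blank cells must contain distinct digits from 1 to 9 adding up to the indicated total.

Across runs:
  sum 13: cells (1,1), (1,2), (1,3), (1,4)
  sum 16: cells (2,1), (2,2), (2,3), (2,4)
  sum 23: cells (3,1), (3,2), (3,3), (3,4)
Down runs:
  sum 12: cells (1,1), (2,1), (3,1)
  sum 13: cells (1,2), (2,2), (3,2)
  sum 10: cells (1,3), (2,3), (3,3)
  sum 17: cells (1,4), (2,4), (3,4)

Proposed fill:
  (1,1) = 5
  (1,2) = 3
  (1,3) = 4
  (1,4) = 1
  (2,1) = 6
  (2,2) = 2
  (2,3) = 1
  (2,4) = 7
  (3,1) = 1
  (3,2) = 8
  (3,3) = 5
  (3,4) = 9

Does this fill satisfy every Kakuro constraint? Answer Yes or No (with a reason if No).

Across: 5+3+4+1=13; 6+2+1+7=16; 1+8+5+9=23. Down: 5+6+1=12; 3+2+8=13; 4+1+5=10; 1+7+9=17. No digit repeats within any run.

Yes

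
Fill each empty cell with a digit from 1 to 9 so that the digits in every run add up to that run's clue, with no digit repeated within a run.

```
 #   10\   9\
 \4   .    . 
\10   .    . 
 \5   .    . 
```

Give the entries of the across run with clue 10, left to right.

6, 4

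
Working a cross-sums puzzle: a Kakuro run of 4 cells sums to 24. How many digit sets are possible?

8

4 distinct digits from 1–9 sum between 10 and 30.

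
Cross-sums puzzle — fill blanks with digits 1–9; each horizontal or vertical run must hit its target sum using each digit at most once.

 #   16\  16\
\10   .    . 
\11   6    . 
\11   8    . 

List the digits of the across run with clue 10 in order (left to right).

R1C1 = 16 − 14 = 2 completes the 16 down.
R1C2 = 10 − 2 = 8 completes the 10 across.
R2C2 = 11 − 6 = 5 completes the 11 across.
R3C2 = 11 − 8 = 3 completes the 11 across.

2 8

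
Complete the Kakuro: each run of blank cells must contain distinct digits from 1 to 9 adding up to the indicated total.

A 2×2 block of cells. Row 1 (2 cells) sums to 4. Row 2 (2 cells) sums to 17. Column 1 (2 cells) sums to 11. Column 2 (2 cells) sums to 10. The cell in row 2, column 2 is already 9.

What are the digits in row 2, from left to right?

8 9

4 in 2 cells must be {1,3}; 17 in 2 cells must be {8,9}.
(1,1) = 3: only digit in both the 4-across and 11-down candidate sets.
(1,2) = 4 − 3 = 1 completes the 4 across.
(2,1) = 17 − 9 = 8 completes the 17 across.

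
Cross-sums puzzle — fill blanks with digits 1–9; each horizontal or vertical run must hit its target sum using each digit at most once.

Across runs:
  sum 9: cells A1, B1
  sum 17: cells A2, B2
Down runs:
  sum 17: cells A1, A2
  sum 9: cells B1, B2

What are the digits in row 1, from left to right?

17 in 2 cells must be {8,9}.
The 9 across and the 17 down share only 8, so A1 = 8.
B1 = 9 − 8 = 1 completes the 9 across.
A2 = 17 − 8 = 9 completes the 17 down.
B2 = 17 − 9 = 8 completes the 17 across.

8 1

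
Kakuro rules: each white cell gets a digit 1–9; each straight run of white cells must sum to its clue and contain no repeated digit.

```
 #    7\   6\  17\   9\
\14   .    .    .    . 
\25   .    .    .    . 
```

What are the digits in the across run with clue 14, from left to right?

17 in 2 cells must be {8,9}.
Only 8 fits R1C3 under both its across sum 14 and down sum 17.
R2C3 = 17 − 8 = 9 completes the 17 down.
Nothing is forced directly, so branch on R1C2, whose candidates are 1 or 2. If R1C2 = 2: that forces R2C2 = 4, R2C1 = 5, R2C4 = 7, after which R1C1 would have to be in {1,3} for the 14 across but in {2} for the 7 down — contradiction. So R1C2 = 1.
R2C2 = 6 − 1 = 5 completes the 6 down.
No cell is forced outright now. R2C1 can only be 3 or 4 (the digits allowed by both its 25 across and its 7 down). If R2C1 = 3: then R1C1 would have to be in {2,3} for the 14 across but in {4} for the 7 down — contradiction. So R2C1 = 4.
R1C1 = 7 − 4 = 3 completes the 7 down.
R1C4 = 14 − 12 = 2 completes the 14 across.

3 1 8 2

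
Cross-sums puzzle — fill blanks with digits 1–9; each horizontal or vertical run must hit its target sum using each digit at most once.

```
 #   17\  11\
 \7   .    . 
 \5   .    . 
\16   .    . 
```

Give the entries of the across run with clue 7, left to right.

6, 1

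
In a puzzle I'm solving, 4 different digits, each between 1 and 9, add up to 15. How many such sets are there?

6

4 distinct digits from 1–9 sum between 10 and 30.
Enumerating: {1,2,3,9}, {1,2,4,8}, {1,2,5,7}, {1,3,4,7}, {1,3,5,6}, {2,3,4,6}.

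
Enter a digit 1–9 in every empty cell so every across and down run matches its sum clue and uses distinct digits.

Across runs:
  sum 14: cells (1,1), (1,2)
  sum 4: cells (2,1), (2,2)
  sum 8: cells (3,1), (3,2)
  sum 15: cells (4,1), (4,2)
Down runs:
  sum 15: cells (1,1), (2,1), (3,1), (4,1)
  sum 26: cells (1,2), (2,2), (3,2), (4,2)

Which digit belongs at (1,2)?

4 in 2 cells must be {1,3}.
Only 3 fits (2,2) under both its across sum 4 and down sum 26.
Given what's placed, (3,2) must be 6 to fit the 8 across and 26 down.
(2,1) = 4 − 3 = 1 completes the 4 across.
(3,1) = 8 − 6 = 2 completes the 8 across.
No cell is forced outright now. (1,2) can only be 8 or 9 (the digits allowed by both its 14 across and its 26 down). If (1,2) = 8: then (1,1) would have to be in {6} for the 14 across but in {3,4,5,7,8,9} for the 15 down — contradiction. So (1,2) = 9.

9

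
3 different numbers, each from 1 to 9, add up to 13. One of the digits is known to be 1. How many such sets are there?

3

3 distinct digits from 1–9 sum between 6 and 24.
Keeping only sets containing 1.
Enumerating: {1,3,9}, {1,4,8}, {1,5,7}.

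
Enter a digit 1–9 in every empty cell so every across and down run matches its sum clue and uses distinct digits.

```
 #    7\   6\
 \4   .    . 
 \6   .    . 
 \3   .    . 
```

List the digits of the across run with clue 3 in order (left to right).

2 1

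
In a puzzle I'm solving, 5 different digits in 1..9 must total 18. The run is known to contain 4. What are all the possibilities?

{1,2,3,4,8}; {1,2,4,5,6}

5 distinct digits from 1–9 sum between 15 and 35.
Keeping only sets containing 4.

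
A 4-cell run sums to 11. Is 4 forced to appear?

No

The only way to make 11 from 4 distinct digits is {1,2,3,5}, which does not contain 4.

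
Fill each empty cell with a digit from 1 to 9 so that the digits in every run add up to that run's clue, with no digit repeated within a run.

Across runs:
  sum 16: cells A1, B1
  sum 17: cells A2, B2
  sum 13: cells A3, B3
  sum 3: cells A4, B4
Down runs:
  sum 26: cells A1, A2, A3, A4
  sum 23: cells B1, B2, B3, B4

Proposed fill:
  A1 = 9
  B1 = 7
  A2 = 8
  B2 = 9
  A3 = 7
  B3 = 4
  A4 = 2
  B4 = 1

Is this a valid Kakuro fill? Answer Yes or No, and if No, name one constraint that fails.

No — the down run B1–B4 sums to 21, not 23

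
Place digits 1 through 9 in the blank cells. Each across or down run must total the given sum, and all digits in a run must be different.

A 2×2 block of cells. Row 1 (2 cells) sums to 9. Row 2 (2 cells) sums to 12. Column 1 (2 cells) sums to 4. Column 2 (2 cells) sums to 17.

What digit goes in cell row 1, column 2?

4 in 2 cells must be {1,3}; 17 in 2 cells must be {8,9}.
The 9 across and the 17 down share only 8, so (1,2) = 8.
The 12 across and the 4 down share only 3, so (2,1) = 3.
(2,2) = 12 − 3 = 9 completes the 12 across.
(1,1) = 9 − 8 = 1 completes the 9 across.

8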